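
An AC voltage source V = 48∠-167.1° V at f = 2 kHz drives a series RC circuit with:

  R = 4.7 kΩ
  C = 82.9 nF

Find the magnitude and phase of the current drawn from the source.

Step 1 — Angular frequency: ω = 2π·f = 2π·2000 = 1.257e+04 rad/s.
Step 2 — Component impedances:
  R: Z = R = 4700 Ω
  C: Z = 1/(jωC) = -j/(ω·C) = 0 - j959.9 Ω
Step 3 — Series combination: Z_total = R + C = 4700 - j959.9 Ω = 4797∠-11.5° Ω.
Step 4 — Source phasor: V = 48∠-167.1° V = -46.79 - j10.72 V.
Step 5 — Ohm's law: I = V / Z_total = (-46.79 - j10.72) / (4700 - j959.9) = -0.009109 - j0.00414 A.
Step 6 — Convert to polar: |I| = 0.01001 A, ∠I = -155.6°.

I = 0.01001∠-155.6° A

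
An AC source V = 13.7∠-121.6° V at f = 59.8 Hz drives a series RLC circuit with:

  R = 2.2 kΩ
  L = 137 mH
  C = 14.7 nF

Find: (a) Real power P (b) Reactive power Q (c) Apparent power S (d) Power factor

Step 1 — Angular frequency: ω = 2π·f = 2π·59.8 = 375.7 rad/s.
Step 2 — Component impedances:
  R: Z = R = 2200 Ω
  L: Z = jωL = j·375.7·0.137 = 0 + j51.48 Ω
  C: Z = 1/(jωC) = -j/(ω·C) = 0 - j1.811e+05 Ω
Step 3 — Series combination: Z_total = R + L + C = 2200 - j1.81e+05 Ω = 1.81e+05∠-89.3° Ω.
Step 4 — Source phasor: V = 13.7∠-121.6° V = -7.179 - j11.67 V.
Step 5 — Current: I = V / Z = 6.398e-05 - j4.044e-05 A = 7.569e-05∠-32.3° A.
Step 6 — Complex power: S = V·I* = 1.26e-05 - j0.001037 VA.
Step 7 — Real power: P = Re(S) = 1.26e-05 W.
Step 8 — Reactive power: Q = Im(S) = -0.001037 VAR.
Step 9 — Apparent power: |S| = 0.001037 VA.
Step 10 — Power factor: PF = P/|S| = 0.01215 (leading).

(a) P = 1.26e-05 W  (b) Q = -0.001037 VAR  (c) S = 0.001037 VA  (d) PF = 0.01215 (leading)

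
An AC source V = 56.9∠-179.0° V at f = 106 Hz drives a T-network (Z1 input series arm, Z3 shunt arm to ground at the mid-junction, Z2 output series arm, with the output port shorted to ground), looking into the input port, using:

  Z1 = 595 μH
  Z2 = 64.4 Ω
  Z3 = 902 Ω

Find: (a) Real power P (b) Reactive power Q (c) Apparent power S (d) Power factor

Step 1 — Angular frequency: ω = 2π·f = 2π·106 = 666 rad/s.
Step 2 — Component impedances:
  Z1: Z = jωL = j·666·0.000595 = 0 + j0.3963 Ω
  Z2: Z = R = 64.4 Ω
  Z3: Z = R = 902 Ω
Step 3 — With the output port shorted to ground, the output series arm Z2 runs from the junction to ground; the shunt arm Z3 also runs from the junction to ground. They appear in parallel: Z3 || Z2 = 60.11 Ω.
Step 4 — Series with input arm Z1: Z_in = Z1 + (Z3 || Z2) = 60.11 + j0.3963 Ω = 60.11∠0.4° Ω.
Step 5 — Source phasor: V = 56.9∠-179.0° V = -56.89 - j0.993 V.
Step 6 — Current: I = V / Z = -0.9465 - j0.01028 A = 0.9466∠-179.4° A.
Step 7 — Complex power: S = V·I* = 53.86 + j0.3551 VA.
Step 8 — Real power: P = Re(S) = 53.86 W.
Step 9 — Reactive power: Q = Im(S) = 0.3551 VAR.
Step 10 — Apparent power: |S| = 53.86 VA.
Step 11 — Power factor: PF = P/|S| = 1 (lagging).

(a) P = 53.86 W  (b) Q = 0.3551 VAR  (c) S = 53.86 VA  (d) PF = 1 (lagging)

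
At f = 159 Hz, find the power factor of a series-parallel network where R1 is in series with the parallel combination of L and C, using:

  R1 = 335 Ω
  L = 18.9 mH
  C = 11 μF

Step 1 — Angular frequency: ω = 2π·f = 2π·159 = 999 rad/s.
Step 2 — Component impedances:
  R1: Z = R = 335 Ω
  L: Z = jωL = j·999·0.0189 = 0 + j18.88 Ω
  C: Z = 1/(jωC) = -j/(ω·C) = 0 - j91 Ω
Step 3 — Parallel branch: L || C = 1/(1/L + 1/C) = 0 + j23.83 Ω.
Step 4 — Series with R1: Z_total = R1 + (L || C) = 335 + j23.83 Ω = 335.8∠4.1° Ω.
Step 5 — Power factor: PF = cos(φ) = Re(Z)/|Z| = 335/335.85 = 0.9975.
Step 6 — Type: Im(Z) = 23.83 ⇒ lagging (phase φ = 4.1°).

PF = 0.9975 (lagging, φ = 4.1°)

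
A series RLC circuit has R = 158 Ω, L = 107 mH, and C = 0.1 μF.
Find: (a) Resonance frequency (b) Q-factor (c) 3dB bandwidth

Step 1 — Resonance: ω₀ = 1/√(LC) = 1/√(0.107·1e-07) = 9667 rad/s.
Step 2 — f₀ = ω₀/(2π) = 1539 Hz.
Step 3 — Series Q: Q = ω₀L/R = 9667·0.107/158 = 6.547.
Step 4 — Bandwidth: Δω = ω₀/Q = 1477 rad/s; BW = Δω/(2π) = 235 Hz.

(a) f₀ = 1539 Hz  (b) Q = 6.547  (c) BW = 235 Hz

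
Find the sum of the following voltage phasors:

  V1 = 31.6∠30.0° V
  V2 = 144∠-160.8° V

Step 1 — Convert each phasor to rectangular form:
  V1 = 31.6·(cos(30.0°) + j·sin(30.0°)) = 27.37 + j15.8 V
  V2 = 144·(cos(-160.8°) + j·sin(-160.8°)) = -136 - j47.36 V
Step 2 — Sum components: V_total = -108.6 - j31.56 V.
Step 3 — Convert to polar: |V_total| = 113.1 V, ∠V_total = -163.8°.

V_total = 113.1∠-163.8° V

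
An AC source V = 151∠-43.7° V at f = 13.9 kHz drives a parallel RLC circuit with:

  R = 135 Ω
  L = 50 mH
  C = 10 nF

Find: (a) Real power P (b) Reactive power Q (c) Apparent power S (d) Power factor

Step 1 — Angular frequency: ω = 2π·f = 2π·1.39e+04 = 8.734e+04 rad/s.
Step 2 — Component impedances:
  R: Z = R = 135 Ω
  L: Z = jωL = j·8.734e+04·0.05 = 0 + j4367 Ω
  C: Z = 1/(jωC) = -j/(ω·C) = 0 - j1145 Ω
Step 3 — Parallel combination: 1/Z_total = 1/R + 1/L + 1/C; Z_total = 134 - j11.66 Ω = 134.5∠-5.0° Ω.
Step 4 — Source phasor: V = 151∠-43.7° V = 109.2 - j104.3 V.
Step 5 — Current: I = V / Z = 0.8759 - j0.7024 A = 1.123∠-38.7° A.
Step 6 — Complex power: S = V·I* = 168.9 - j14.69 VA.
Step 7 — Real power: P = Re(S) = 168.9 W.
Step 8 — Reactive power: Q = Im(S) = -14.69 VAR.
Step 9 — Apparent power: |S| = 169.5 VA.
Step 10 — Power factor: PF = P/|S| = 0.9962 (leading).

(a) P = 168.9 W  (b) Q = -14.69 VAR  (c) S = 169.5 VA  (d) PF = 0.9962 (leading)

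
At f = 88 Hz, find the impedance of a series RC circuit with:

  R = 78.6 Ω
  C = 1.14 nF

Step 1 — Angular frequency: ω = 2π·f = 2π·88 = 552.9 rad/s.
Step 2 — Component impedances:
  R: Z = R = 78.6 Ω
  C: Z = 1/(jωC) = -j/(ω·C) = 0 - j1.586e+06 Ω
Step 3 — Series combination: Z_total = R + C = 78.6 - j1.586e+06 Ω = 1.586e+06∠-90.0° Ω.

Z = 78.6 - j1.586e+06 Ω = 1.586e+06∠-90.0° Ω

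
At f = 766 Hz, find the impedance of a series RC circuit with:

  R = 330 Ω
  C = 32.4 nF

Step 1 — Angular frequency: ω = 2π·f = 2π·766 = 4813 rad/s.
Step 2 — Component impedances:
  R: Z = R = 330 Ω
  C: Z = 1/(jωC) = -j/(ω·C) = 0 - j6413 Ω
Step 3 — Series combination: Z_total = R + C = 330 - j6413 Ω = 6421∠-87.1° Ω.

Z = 330 - j6413 Ω = 6421∠-87.1° Ω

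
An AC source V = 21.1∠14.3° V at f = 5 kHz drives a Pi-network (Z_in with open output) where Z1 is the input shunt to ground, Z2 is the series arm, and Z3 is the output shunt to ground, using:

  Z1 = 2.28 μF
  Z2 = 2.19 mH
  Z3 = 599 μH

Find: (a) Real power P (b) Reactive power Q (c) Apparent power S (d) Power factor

Step 1 — Angular frequency: ω = 2π·f = 2π·5000 = 3.142e+04 rad/s.
Step 2 — Component impedances:
  Z1: Z = 1/(jωC) = -j/(ω·C) = 0 - j13.96 Ω
  Z2: Z = jωL = j·3.142e+04·0.00219 = 0 + j68.8 Ω
  Z3: Z = jωL = j·3.142e+04·0.000599 = 0 + j18.82 Ω
Step 3 — With open output, the series arm Z2 and the output shunt Z3 appear in series to ground: Z2 + Z3 = 0 + j87.62 Ω.
Step 4 — Parallel with input shunt Z1: Z_in = Z1 || (Z2 + Z3) = 0 - j16.61 Ω = 16.61∠-90.0° Ω.
Step 5 — Source phasor: V = 21.1∠14.3° V = 20.45 + j5.212 V.
Step 6 — Current: I = V / Z = -0.3138 + j1.231 A = 1.271∠104.3° A.
Step 7 — Complex power: S = V·I* = 0 - j26.81 VA.
Step 8 — Real power: P = Re(S) = 0 W.
Step 9 — Reactive power: Q = Im(S) = -26.81 VAR.
Step 10 — Apparent power: |S| = 26.81 VA.
Step 11 — Power factor: PF = P/|S| = 0 (leading).

(a) P = 0 W  (b) Q = -26.81 VAR  (c) S = 26.81 VA  (d) PF = 0 (leading)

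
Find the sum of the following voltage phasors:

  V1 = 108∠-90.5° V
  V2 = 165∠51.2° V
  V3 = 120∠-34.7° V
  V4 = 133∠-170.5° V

Step 1 — Convert each phasor to rectangular form:
  V1 = 108·(cos(-90.5°) + j·sin(-90.5°)) = -0.9425 - j108 V
  V2 = 165·(cos(51.2°) + j·sin(51.2°)) = 103.4 + j128.6 V
  V3 = 120·(cos(-34.7°) + j·sin(-34.7°)) = 98.66 - j68.31 V
  V4 = 133·(cos(-170.5°) + j·sin(-170.5°)) = -131.2 - j21.95 V
Step 2 — Sum components: V_total = 69.93 - j69.67 V.
Step 3 — Convert to polar: |V_total| = 98.71 V, ∠V_total = -44.9°.

V_total = 98.71∠-44.9° V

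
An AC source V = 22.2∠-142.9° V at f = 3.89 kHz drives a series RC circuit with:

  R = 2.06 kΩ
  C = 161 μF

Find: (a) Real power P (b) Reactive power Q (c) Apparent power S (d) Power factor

Step 1 — Angular frequency: ω = 2π·f = 2π·3890 = 2.444e+04 rad/s.
Step 2 — Component impedances:
  R: Z = R = 2060 Ω
  C: Z = 1/(jωC) = -j/(ω·C) = 0 - j0.2541 Ω
Step 3 — Series combination: Z_total = R + C = 2060 - j0.2541 Ω = 2060∠-0.0° Ω.
Step 4 — Source phasor: V = 22.2∠-142.9° V = -17.71 - j13.39 V.
Step 5 — Current: I = V / Z = -0.008595 - j0.006502 A = 0.01078∠-142.9° A.
Step 6 — Complex power: S = V·I* = 0.2392 - j2.951e-05 VA.
Step 7 — Real power: P = Re(S) = 0.2392 W.
Step 8 — Reactive power: Q = Im(S) = -2.951e-05 VAR.
Step 9 — Apparent power: |S| = 0.2392 VA.
Step 10 — Power factor: PF = P/|S| = 1 (leading).

(a) P = 0.2392 W  (b) Q = -2.951e-05 VAR  (c) S = 0.2392 VA  (d) PF = 1 (leading)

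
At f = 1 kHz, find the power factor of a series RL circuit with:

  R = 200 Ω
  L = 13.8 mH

Step 1 — Angular frequency: ω = 2π·f = 2π·1000 = 6283 rad/s.
Step 2 — Component impedances:
  R: Z = R = 200 Ω
  L: Z = jωL = j·6283·0.0138 = 0 + j86.71 Ω
Step 3 — Series combination: Z_total = R + L = 200 + j86.71 Ω = 218∠23.4° Ω.
Step 4 — Power factor: PF = cos(φ) = Re(Z)/|Z| = 200/217.99 = 0.9175.
Step 5 — Type: Im(Z) = 86.71 ⇒ lagging (phase φ = 23.4°).

PF = 0.9175 (lagging, φ = 23.4°)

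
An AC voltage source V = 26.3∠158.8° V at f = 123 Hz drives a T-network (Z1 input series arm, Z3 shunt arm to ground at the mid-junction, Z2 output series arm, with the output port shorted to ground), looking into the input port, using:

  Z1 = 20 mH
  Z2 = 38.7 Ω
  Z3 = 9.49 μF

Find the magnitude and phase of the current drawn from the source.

Step 1 — Angular frequency: ω = 2π·f = 2π·123 = 772.8 rad/s.
Step 2 — Component impedances:
  Z1: Z = jωL = j·772.8·0.02 = 0 + j15.46 Ω
  Z2: Z = R = 38.7 Ω
  Z3: Z = 1/(jωC) = -j/(ω·C) = 0 - j136.3 Ω
Step 3 — With the output port shorted to ground, the output series arm Z2 runs from the junction to ground; the shunt arm Z3 also runs from the junction to ground. They appear in parallel: Z3 || Z2 = 35.81 - j10.17 Ω.
Step 4 — Series with input arm Z1: Z_in = Z1 + (Z3 || Z2) = 35.81 + j5.291 Ω = 36.2∠8.4° Ω.
Step 5 — Source phasor: V = 26.3∠158.8° V = -24.52 + j9.511 V.
Step 6 — Ohm's law: I = V / Z_total = (-24.52 + j9.511) / (35.81 + j5.291) = -0.6316 + j0.3589 A.
Step 7 — Convert to polar: |I| = 0.7264 A, ∠I = 150.4°.

I = 0.7264∠150.4° A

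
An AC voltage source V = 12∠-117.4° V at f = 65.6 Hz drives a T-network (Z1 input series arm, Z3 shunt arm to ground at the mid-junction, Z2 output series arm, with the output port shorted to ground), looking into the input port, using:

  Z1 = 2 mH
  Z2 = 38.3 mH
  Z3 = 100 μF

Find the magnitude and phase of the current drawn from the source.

Step 1 — Angular frequency: ω = 2π·f = 2π·65.6 = 412.2 rad/s.
Step 2 — Component impedances:
  Z1: Z = jωL = j·412.2·0.002 = 0 + j0.8244 Ω
  Z2: Z = jωL = j·412.2·0.0383 = 0 + j15.79 Ω
  Z3: Z = 1/(jωC) = -j/(ω·C) = 0 - j24.26 Ω
Step 3 — With the output port shorted to ground, the output series arm Z2 runs from the junction to ground; the shunt arm Z3 also runs from the junction to ground. They appear in parallel: Z3 || Z2 = 0 + j45.19 Ω.
Step 4 — Series with input arm Z1: Z_in = Z1 + (Z3 || Z2) = 0 + j46.02 Ω = 46.02∠90.0° Ω.
Step 5 — Source phasor: V = 12∠-117.4° V = -5.522 - j10.65 V.
Step 6 — Ohm's law: I = V / Z_total = (-5.522 - j10.65) / (0 + j46.02) = -0.2315 + j0.12 A.
Step 7 — Convert to polar: |I| = 0.2608 A, ∠I = 152.6°.

I = 0.2608∠152.6° A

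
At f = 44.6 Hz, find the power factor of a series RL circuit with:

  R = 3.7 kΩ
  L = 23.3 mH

Step 1 — Angular frequency: ω = 2π·f = 2π·44.6 = 280.2 rad/s.
Step 2 — Component impedances:
  R: Z = R = 3700 Ω
  L: Z = jωL = j·280.2·0.0233 = 0 + j6.529 Ω
Step 3 — Series combination: Z_total = R + L = 3700 + j6.529 Ω = 3700∠0.1° Ω.
Step 4 — Power factor: PF = cos(φ) = Re(Z)/|Z| = 3700/3700 = 1.
Step 5 — Type: Im(Z) = 6.529 ⇒ lagging (phase φ = 0.1°).

PF = 1 (lagging, φ = 0.1°)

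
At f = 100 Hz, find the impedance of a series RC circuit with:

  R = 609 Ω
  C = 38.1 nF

Step 1 — Angular frequency: ω = 2π·f = 2π·100 = 628.3 rad/s.
Step 2 — Component impedances:
  R: Z = R = 609 Ω
  C: Z = 1/(jωC) = -j/(ω·C) = 0 - j4.177e+04 Ω
Step 3 — Series combination: Z_total = R + C = 609 - j4.177e+04 Ω = 4.178e+04∠-89.2° Ω.

Z = 609 - j4.177e+04 Ω = 4.178e+04∠-89.2° Ω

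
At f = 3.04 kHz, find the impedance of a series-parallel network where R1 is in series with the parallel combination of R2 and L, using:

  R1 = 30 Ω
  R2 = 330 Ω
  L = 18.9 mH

Step 1 — Angular frequency: ω = 2π·f = 2π·3040 = 1.91e+04 rad/s.
Step 2 — Component impedances:
  R1: Z = R = 30 Ω
  R2: Z = R = 330 Ω
  L: Z = jωL = j·1.91e+04·0.0189 = 0 + j361 Ω
Step 3 — Parallel branch: R2 || L = 1/(1/R2 + 1/L) = 179.8 + j164.3 Ω.
Step 4 — Series with R1: Z_total = R1 + (R2 || L) = 209.8 + j164.3 Ω = 266.5∠38.1° Ω.

Z = 209.8 + j164.3 Ω = 266.5∠38.1° Ω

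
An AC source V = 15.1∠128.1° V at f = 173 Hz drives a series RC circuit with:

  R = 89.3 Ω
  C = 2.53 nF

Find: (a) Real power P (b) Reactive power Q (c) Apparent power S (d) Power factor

Step 1 — Angular frequency: ω = 2π·f = 2π·173 = 1087 rad/s.
Step 2 — Component impedances:
  R: Z = R = 89.3 Ω
  C: Z = 1/(jωC) = -j/(ω·C) = 0 - j3.636e+05 Ω
Step 3 — Series combination: Z_total = R + C = 89.3 - j3.636e+05 Ω = 3.636e+05∠-90.0° Ω.
Step 4 — Source phasor: V = 15.1∠128.1° V = -9.317 + j11.88 V.
Step 5 — Current: I = V / Z = -3.268e-05 - j2.562e-05 A = 4.153e-05∠-141.9° A.
Step 6 — Complex power: S = V·I* = 1.54e-07 - j0.000627 VA.
Step 7 — Real power: P = Re(S) = 1.54e-07 W.
Step 8 — Reactive power: Q = Im(S) = -0.000627 VAR.
Step 9 — Apparent power: |S| = 0.000627 VA.
Step 10 — Power factor: PF = P/|S| = 0.0002456 (leading).

(a) P = 1.54e-07 W  (b) Q = -0.000627 VAR  (c) S = 0.000627 VA  (d) PF = 0.0002456 (leading)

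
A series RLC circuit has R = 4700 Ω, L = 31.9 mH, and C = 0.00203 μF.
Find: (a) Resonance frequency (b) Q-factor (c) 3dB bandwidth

Step 1 — Resonance: ω₀ = 1/√(LC) = 1/√(0.0319·2.03e-09) = 1.243e+05 rad/s.
Step 2 — f₀ = ω₀/(2π) = 1.978e+04 Hz.
Step 3 — Series Q: Q = ω₀L/R = 1.243e+05·0.0319/4700 = 0.8434.
Step 4 — Bandwidth: Δω = ω₀/Q = 1.473e+05 rad/s; BW = Δω/(2π) = 2.345e+04 Hz.

(a) f₀ = 1.978e+04 Hz  (b) Q = 0.8434  (c) BW = 2.345e+04 Hz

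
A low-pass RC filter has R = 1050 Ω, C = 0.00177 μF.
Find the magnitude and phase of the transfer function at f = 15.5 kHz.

Step 1 — Angular frequency: ω = 2π·1.55e+04 = 9.739e+04 rad/s.
Step 2 — Transfer function: H(jω) = 1/(1 + jωRC).
Step 3 — Denominator: 1 + jωRC = 1 + j·9.739e+04·1050·1.77e-09 = 1 + j0.181.
Step 4 — H = 0.9683 - j0.1753.
Step 5 — Magnitude: |H| = 0.984 (-0.1 dB); phase: φ = -10.3°.

|H| = 0.984 (-0.1 dB), φ = -10.3°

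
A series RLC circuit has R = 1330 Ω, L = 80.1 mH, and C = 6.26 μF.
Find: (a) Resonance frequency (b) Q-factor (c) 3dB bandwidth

Step 1 — Resonance: ω₀ = 1/√(LC) = 1/√(0.0801·6.26e-06) = 1412 rad/s.
Step 2 — f₀ = ω₀/(2π) = 224.8 Hz.
Step 3 — Series Q: Q = ω₀L/R = 1412·0.0801/1330 = 0.08505.
Step 4 — Bandwidth: Δω = ω₀/Q = 1.66e+04 rad/s; BW = Δω/(2π) = 2643 Hz.

(a) f₀ = 224.8 Hz  (b) Q = 0.08505  (c) BW = 2643 Hz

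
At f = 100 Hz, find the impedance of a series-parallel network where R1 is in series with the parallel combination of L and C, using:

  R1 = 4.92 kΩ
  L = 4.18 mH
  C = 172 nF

Step 1 — Angular frequency: ω = 2π·f = 2π·100 = 628.3 rad/s.
Step 2 — Component impedances:
  R1: Z = R = 4920 Ω
  L: Z = jωL = j·628.3·0.00418 = 0 + j2.626 Ω
  C: Z = 1/(jωC) = -j/(ω·C) = 0 - j9253 Ω
Step 3 — Parallel branch: L || C = 1/(1/L + 1/C) = 0 + j2.627 Ω.
Step 4 — Series with R1: Z_total = R1 + (L || C) = 4920 + j2.627 Ω = 4920∠0.0° Ω.

Z = 4920 + j2.627 Ω = 4920∠0.0° Ω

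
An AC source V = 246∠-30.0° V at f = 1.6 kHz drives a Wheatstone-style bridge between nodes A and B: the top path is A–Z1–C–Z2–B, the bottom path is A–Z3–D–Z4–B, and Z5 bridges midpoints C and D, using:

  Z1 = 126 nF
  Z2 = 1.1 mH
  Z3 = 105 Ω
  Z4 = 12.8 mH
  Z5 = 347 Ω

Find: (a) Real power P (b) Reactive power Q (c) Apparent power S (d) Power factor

Step 1 — Angular frequency: ω = 2π·f = 2π·1600 = 1.005e+04 rad/s.
Step 2 — Component impedances:
  Z1: Z = 1/(jωC) = -j/(ω·C) = 0 - j789.5 Ω
  Z2: Z = jωL = j·1.005e+04·0.0011 = 0 + j11.06 Ω
  Z3: Z = R = 105 Ω
  Z4: Z = jωL = j·1.005e+04·0.0128 = 0 + j128.7 Ω
  Z5: Z = R = 347 Ω
Step 3 — Bridge requires nodal analysis (the Z5 bridge couples midpoints C and D, so the two paths cannot be reduced to a simple series/parallel combination). Setting node B to ground and injecting 1 A at node A, the 3-node admittance system at A, C, D solves to V_A = Z_AB = 189.8 + j87 Ω = 208.8∠24.6° Ω.
Step 4 — Source phasor: V = 246∠-30.0° V = 213 - j123 V.
Step 5 — Current: I = V / Z = 0.6821 - j0.9607 A = 1.178∠-54.6° A.
Step 6 — Complex power: S = V·I* = 263.5 + j120.8 VA.
Step 7 — Real power: P = Re(S) = 263.5 W.
Step 8 — Reactive power: Q = Im(S) = 120.8 VAR.
Step 9 — Apparent power: |S| = 289.8 VA.
Step 10 — Power factor: PF = P/|S| = 0.909 (lagging).

(a) P = 263.5 W  (b) Q = 120.8 VAR  (c) S = 289.8 VA  (d) PF = 0.909 (lagging)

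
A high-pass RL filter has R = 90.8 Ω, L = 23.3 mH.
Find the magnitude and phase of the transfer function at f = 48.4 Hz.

Step 1 — Angular frequency: ω = 2π·48.4 = 304.1 rad/s.
Step 2 — Transfer function: H(jω) = jωL/(R + jωL).
Step 3 — Numerator jωL = j·7.086; denominator R + jωL = 90.8 + j7.086.
Step 4 — H = 0.006053 + j0.07756.
Step 5 — Magnitude: |H| = 0.0778 (-22.2 dB); phase: φ = 85.5°.

|H| = 0.0778 (-22.2 dB), φ = 85.5°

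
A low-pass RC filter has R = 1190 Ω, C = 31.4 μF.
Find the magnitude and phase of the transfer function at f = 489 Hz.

Step 1 — Angular frequency: ω = 2π·489 = 3072 rad/s.
Step 2 — Transfer function: H(jω) = 1/(1 + jωRC).
Step 3 — Denominator: 1 + jωRC = 1 + j·3072·1190·3.14e-05 = 1 + j114.8.
Step 4 — H = 7.586e-05 - j0.00871.
Step 5 — Magnitude: |H| = 0.00871 (-41.2 dB); phase: φ = -89.5°.

|H| = 0.00871 (-41.2 dB), φ = -89.5°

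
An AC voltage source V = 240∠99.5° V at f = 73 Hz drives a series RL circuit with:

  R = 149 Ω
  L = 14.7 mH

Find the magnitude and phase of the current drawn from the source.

Step 1 — Angular frequency: ω = 2π·f = 2π·73 = 458.7 rad/s.
Step 2 — Component impedances:
  R: Z = R = 149 Ω
  L: Z = jωL = j·458.7·0.0147 = 0 + j6.742 Ω
Step 3 — Series combination: Z_total = R + L = 149 + j6.742 Ω = 149.2∠2.6° Ω.
Step 4 — Source phasor: V = 240∠99.5° V = -39.61 + j236.7 V.
Step 5 — Ohm's law: I = V / Z_total = (-39.61 + j236.7) / (149 + j6.742) = -0.1936 + j1.597 A.
Step 6 — Convert to polar: |I| = 1.609 A, ∠I = 96.9°.

I = 1.609∠96.9° A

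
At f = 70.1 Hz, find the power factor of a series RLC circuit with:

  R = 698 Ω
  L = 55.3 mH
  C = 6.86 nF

Step 1 — Angular frequency: ω = 2π·f = 2π·70.1 = 440.5 rad/s.
Step 2 — Component impedances:
  R: Z = R = 698 Ω
  L: Z = jωL = j·440.5·0.0553 = 0 + j24.36 Ω
  C: Z = 1/(jωC) = -j/(ω·C) = 0 - j3.31e+05 Ω
Step 3 — Series combination: Z_total = R + L + C = 698 - j3.309e+05 Ω = 3.309e+05∠-89.9° Ω.
Step 4 — Power factor: PF = cos(φ) = Re(Z)/|Z| = 698/3.309e+05 = 0.002109.
Step 5 — Type: Im(Z) = -3.309e+05 ⇒ leading (phase φ = -89.9°).

PF = 0.002109 (leading, φ = -89.9°)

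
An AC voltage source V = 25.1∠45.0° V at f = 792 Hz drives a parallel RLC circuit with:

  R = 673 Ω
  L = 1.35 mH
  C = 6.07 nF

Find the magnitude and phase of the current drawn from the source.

Step 1 — Angular frequency: ω = 2π·f = 2π·792 = 4976 rad/s.
Step 2 — Component impedances:
  R: Z = R = 673 Ω
  L: Z = jωL = j·4976·0.00135 = 0 + j6.718 Ω
  C: Z = 1/(jωC) = -j/(ω·C) = 0 - j3.311e+04 Ω
Step 3 — Parallel combination: 1/Z_total = 1/R + 1/L + 1/C; Z_total = 0.06708 + j6.719 Ω = 6.719∠89.4° Ω.
Step 4 — Source phasor: V = 25.1∠45.0° V = 17.75 + j17.75 V.
Step 5 — Ohm's law: I = V / Z_total = (17.75 + j17.75) / (0.06708 + j6.719) = 2.668 - j2.615 A.
Step 6 — Convert to polar: |I| = 3.736 A, ∠I = -44.4°.

I = 3.736∠-44.4° A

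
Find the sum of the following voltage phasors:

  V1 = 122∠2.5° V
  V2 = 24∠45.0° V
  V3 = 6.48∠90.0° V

Step 1 — Convert each phasor to rectangular form:
  V1 = 122·(cos(2.5°) + j·sin(2.5°)) = 121.9 + j5.322 V
  V2 = 24·(cos(45.0°) + j·sin(45.0°)) = 16.97 + j16.97 V
  V3 = 6.48·(cos(90.0°) + j·sin(90.0°)) = 0 + j6.48 V
Step 2 — Sum components: V_total = 138.9 + j28.77 V.
Step 3 — Convert to polar: |V_total| = 141.8 V, ∠V_total = 11.7°.

V_total = 141.8∠11.7° V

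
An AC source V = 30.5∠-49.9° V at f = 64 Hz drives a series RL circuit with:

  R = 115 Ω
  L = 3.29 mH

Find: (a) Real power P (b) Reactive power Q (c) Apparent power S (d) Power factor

Step 1 — Angular frequency: ω = 2π·f = 2π·64 = 402.1 rad/s.
Step 2 — Component impedances:
  R: Z = R = 115 Ω
  L: Z = jωL = j·402.1·0.00329 = 0 + j1.323 Ω
Step 3 — Series combination: Z_total = R + L = 115 + j1.323 Ω = 115∠0.7° Ω.
Step 4 — Source phasor: V = 30.5∠-49.9° V = 19.65 - j23.33 V.
Step 5 — Current: I = V / Z = 0.1685 - j0.2048 A = 0.2652∠-50.6° A.
Step 6 — Complex power: S = V·I* = 8.088 + j0.09305 VA.
Step 7 — Real power: P = Re(S) = 8.088 W.
Step 8 — Reactive power: Q = Im(S) = 0.09305 VAR.
Step 9 — Apparent power: |S| = 8.089 VA.
Step 10 — Power factor: PF = P/|S| = 0.9999 (lagging).

(a) P = 8.088 W  (b) Q = 0.09305 VAR  (c) S = 8.089 VA  (d) PF = 0.9999 (lagging)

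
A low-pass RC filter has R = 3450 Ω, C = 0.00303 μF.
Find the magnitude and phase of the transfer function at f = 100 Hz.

Step 1 — Angular frequency: ω = 2π·100 = 628.3 rad/s.
Step 2 — Transfer function: H(jω) = 1/(1 + jωRC).
Step 3 — Denominator: 1 + jωRC = 1 + j·628.3·3450·3.03e-09 = 1 + j0.006568.
Step 4 — H = 1 - j0.006568.
Step 5 — Magnitude: |H| = 1 (-0.0 dB); phase: φ = -0.4°.

|H| = 1 (-0.0 dB), φ = -0.4°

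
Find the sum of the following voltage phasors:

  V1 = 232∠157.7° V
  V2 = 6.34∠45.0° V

Step 1 — Convert each phasor to rectangular form:
  V1 = 232·(cos(157.7°) + j·sin(157.7°)) = -214.6 + j88.03 V
  V2 = 6.34·(cos(45.0°) + j·sin(45.0°)) = 4.483 + j4.483 V
Step 2 — Sum components: V_total = -210.2 + j92.52 V.
Step 3 — Convert to polar: |V_total| = 229.6 V, ∠V_total = 156.2°.

V_total = 229.6∠156.2° V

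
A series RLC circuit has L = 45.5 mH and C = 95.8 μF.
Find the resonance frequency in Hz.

Step 1 — Resonance condition Im(Z)=0 gives ω₀ = 1/√(LC).
Step 2 — ω₀ = 1/√(0.0455·9.58e-05) = 479 rad/s.
Step 3 — f₀ = ω₀/(2π) = 76.23 Hz.

f₀ = 76.23 Hz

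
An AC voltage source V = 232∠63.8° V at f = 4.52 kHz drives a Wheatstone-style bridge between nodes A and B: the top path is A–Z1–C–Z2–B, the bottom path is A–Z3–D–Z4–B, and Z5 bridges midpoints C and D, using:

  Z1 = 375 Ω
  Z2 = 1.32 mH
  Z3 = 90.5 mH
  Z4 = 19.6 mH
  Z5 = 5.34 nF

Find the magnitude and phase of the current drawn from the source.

Step 1 — Angular frequency: ω = 2π·f = 2π·4520 = 2.84e+04 rad/s.
Step 2 — Component impedances:
  Z1: Z = R = 375 Ω
  Z2: Z = jωL = j·2.84e+04·0.00132 = 0 + j37.49 Ω
  Z3: Z = jωL = j·2.84e+04·0.0905 = 0 + j2570 Ω
  Z4: Z = jωL = j·2.84e+04·0.0196 = 0 + j556.6 Ω
  Z5: Z = 1/(jωC) = -j/(ω·C) = 0 - j6594 Ω
Step 3 — Bridge requires nodal analysis (the Z5 bridge couples midpoints C and D, so the two paths cannot be reduced to a simple series/parallel combination). Setting node B to ground and injecting 1 A at node A, the 3-node admittance system at A, C, D solves to V_A = Z_AB = 360.6 + j79.15 Ω = 369.2∠12.4° Ω.
Step 4 — Source phasor: V = 232∠63.8° V = 102.4 + j208.2 V.
Step 5 — Ohm's law: I = V / Z_total = (102.4 + j208.2) / (360.6 + j79.15) = 0.3919 + j0.4913 A.
Step 6 — Convert to polar: |I| = 0.6284 A, ∠I = 51.4°.

I = 0.6284∠51.4° A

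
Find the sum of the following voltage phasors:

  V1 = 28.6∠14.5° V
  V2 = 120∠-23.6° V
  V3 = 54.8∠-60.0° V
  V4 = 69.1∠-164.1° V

Step 1 — Convert each phasor to rectangular form:
  V1 = 28.6·(cos(14.5°) + j·sin(14.5°)) = 27.69 + j7.161 V
  V2 = 120·(cos(-23.6°) + j·sin(-23.6°)) = 110 - j48.04 V
  V3 = 54.8·(cos(-60.0°) + j·sin(-60.0°)) = 27.4 - j47.46 V
  V4 = 69.1·(cos(-164.1°) + j·sin(-164.1°)) = -66.46 - j18.93 V
Step 2 — Sum components: V_total = 98.6 - j107.3 V.
Step 3 — Convert to polar: |V_total| = 145.7 V, ∠V_total = -47.4°.

V_total = 145.7∠-47.4° V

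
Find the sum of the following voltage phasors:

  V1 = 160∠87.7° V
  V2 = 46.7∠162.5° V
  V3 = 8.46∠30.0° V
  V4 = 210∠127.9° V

Step 1 — Convert each phasor to rectangular form:
  V1 = 160·(cos(87.7°) + j·sin(87.7°)) = 6.421 + j159.9 V
  V2 = 46.7·(cos(162.5°) + j·sin(162.5°)) = -44.54 + j14.04 V
  V3 = 8.46·(cos(30.0°) + j·sin(30.0°)) = 7.327 + j4.23 V
  V4 = 210·(cos(127.9°) + j·sin(127.9°)) = -129 + j165.7 V
Step 2 — Sum components: V_total = -159.8 + j343.9 V.
Step 3 — Convert to polar: |V_total| = 379.2 V, ∠V_total = 114.9°.

V_total = 379.2∠114.9° V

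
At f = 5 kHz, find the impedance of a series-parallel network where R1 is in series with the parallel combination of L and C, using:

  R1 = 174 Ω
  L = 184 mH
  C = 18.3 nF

Step 1 — Angular frequency: ω = 2π·f = 2π·5000 = 3.142e+04 rad/s.
Step 2 — Component impedances:
  R1: Z = R = 174 Ω
  L: Z = jωL = j·3.142e+04·0.184 = 0 + j5781 Ω
  C: Z = 1/(jωC) = -j/(ω·C) = 0 - j1739 Ω
Step 3 — Parallel branch: L || C = 1/(1/L + 1/C) = 0 - j2488 Ω.
Step 4 — Series with R1: Z_total = R1 + (L || C) = 174 - j2488 Ω = 2494∠-86.0° Ω.

Z = 174 - j2488 Ω = 2494∠-86.0° Ω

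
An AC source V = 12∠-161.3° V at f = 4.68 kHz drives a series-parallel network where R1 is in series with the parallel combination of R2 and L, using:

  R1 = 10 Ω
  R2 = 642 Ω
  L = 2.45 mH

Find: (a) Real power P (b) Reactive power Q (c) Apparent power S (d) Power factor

Step 1 — Angular frequency: ω = 2π·f = 2π·4680 = 2.941e+04 rad/s.
Step 2 — Component impedances:
  R1: Z = R = 10 Ω
  R2: Z = R = 642 Ω
  L: Z = jωL = j·2.941e+04·0.00245 = 0 + j72.04 Ω
Step 3 — Parallel branch: R2 || L = 1/(1/R2 + 1/L) = 7.984 + j71.15 Ω.
Step 4 — Series with R1: Z_total = R1 + (R2 || L) = 17.98 + j71.15 Ω = 73.38∠75.8° Ω.
Step 5 — Source phasor: V = 12∠-161.3° V = -11.37 - j3.847 V.
Step 6 — Current: I = V / Z = -0.08879 + j0.1373 A = 0.1635∠122.9° A.
Step 7 — Complex power: S = V·I* = 0.4809 + j1.902 VA.
Step 8 — Real power: P = Re(S) = 0.4809 W.
Step 9 — Reactive power: Q = Im(S) = 1.902 VAR.
Step 10 — Apparent power: |S| = 1.962 VA.
Step 11 — Power factor: PF = P/|S| = 0.2451 (lagging).

(a) P = 0.4809 W  (b) Q = 1.902 VAR  (c) S = 1.962 VA  (d) PF = 0.2451 (lagging)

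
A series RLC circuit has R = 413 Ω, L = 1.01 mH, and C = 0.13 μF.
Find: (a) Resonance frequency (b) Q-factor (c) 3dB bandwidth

Step 1 — Resonance condition Im(Z)=0 gives ω₀ = 1/√(LC).
Step 2 — ω₀ = 1/√(0.00101·1.3e-07) = 8.727e+04 rad/s.
Step 3 — f₀ = ω₀/(2π) = 1.389e+04 Hz.
Step 4 — Series Q: Q = ω₀L/R = 8.727e+04·0.00101/413 = 0.2134.
Step 5 — 3dB bandwidth: Δω = ω₀/Q = 4.089e+05 rad/s; BW = Δω/(2π) = 6.508e+04 Hz.

(a) f₀ = 1.389e+04 Hz  (b) Q = 0.2134  (c) BW = 6.508e+04 Hz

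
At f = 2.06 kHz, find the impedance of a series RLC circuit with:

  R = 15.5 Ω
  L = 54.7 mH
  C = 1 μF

Step 1 — Angular frequency: ω = 2π·f = 2π·2060 = 1.294e+04 rad/s.
Step 2 — Component impedances:
  R: Z = R = 15.5 Ω
  L: Z = jωL = j·1.294e+04·0.0547 = 0 + j708 Ω
  C: Z = 1/(jωC) = -j/(ω·C) = 0 - j77.26 Ω
Step 3 — Series combination: Z_total = R + L + C = 15.5 + j630.7 Ω = 630.9∠88.6° Ω.

Z = 15.5 + j630.7 Ω = 630.9∠88.6° Ω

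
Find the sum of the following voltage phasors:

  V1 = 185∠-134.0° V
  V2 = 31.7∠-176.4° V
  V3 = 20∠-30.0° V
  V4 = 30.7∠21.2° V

Step 1 — Convert each phasor to rectangular form:
  V1 = 185·(cos(-134.0°) + j·sin(-134.0°)) = -128.5 - j133.1 V
  V2 = 31.7·(cos(-176.4°) + j·sin(-176.4°)) = -31.64 - j1.99 V
  V3 = 20·(cos(-30.0°) + j·sin(-30.0°)) = 17.32 - j10 V
  V4 = 30.7·(cos(21.2°) + j·sin(21.2°)) = 28.62 + j11.1 V
Step 2 — Sum components: V_total = -114.2 - j134 V.
Step 3 — Convert to polar: |V_total| = 176 V, ∠V_total = -130.4°.

V_total = 176∠-130.4° V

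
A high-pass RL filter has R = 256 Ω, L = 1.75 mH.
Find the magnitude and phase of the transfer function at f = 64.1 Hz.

Step 1 — Angular frequency: ω = 2π·64.1 = 402.8 rad/s.
Step 2 — Transfer function: H(jω) = jωL/(R + jωL).
Step 3 — Numerator jωL = j·0.7048; denominator R + jωL = 256 + j0.7048.
Step 4 — H = 7.58e-06 + j0.002753.
Step 5 — Magnitude: |H| = 0.002753 (-51.2 dB); phase: φ = 89.8°.

|H| = 0.002753 (-51.2 dB), φ = 89.8°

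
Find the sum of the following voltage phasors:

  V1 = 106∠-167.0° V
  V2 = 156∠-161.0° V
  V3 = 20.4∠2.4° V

Step 1 — Convert each phasor to rectangular form:
  V1 = 106·(cos(-167.0°) + j·sin(-167.0°)) = -103.3 - j23.84 V
  V2 = 156·(cos(-161.0°) + j·sin(-161.0°)) = -147.5 - j50.79 V
  V3 = 20.4·(cos(2.4°) + j·sin(2.4°)) = 20.38 + j0.8543 V
Step 2 — Sum components: V_total = -230.4 - j73.78 V.
Step 3 — Convert to polar: |V_total| = 241.9 V, ∠V_total = -162.2°.

V_total = 241.9∠-162.2° V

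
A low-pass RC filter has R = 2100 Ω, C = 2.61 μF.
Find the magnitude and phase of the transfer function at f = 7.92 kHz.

Step 1 — Angular frequency: ω = 2π·7920 = 4.976e+04 rad/s.
Step 2 — Transfer function: H(jω) = 1/(1 + jωRC).
Step 3 — Denominator: 1 + jωRC = 1 + j·4.976e+04·2100·2.61e-06 = 1 + j272.8.
Step 4 — H = 1.344e-05 - j0.003666.
Step 5 — Magnitude: |H| = 0.003666 (-48.7 dB); phase: φ = -89.8°.

|H| = 0.003666 (-48.7 dB), φ = -89.8°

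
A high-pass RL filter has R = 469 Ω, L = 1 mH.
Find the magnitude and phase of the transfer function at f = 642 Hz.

Step 1 — Angular frequency: ω = 2π·642 = 4034 rad/s.
Step 2 — Transfer function: H(jω) = jωL/(R + jωL).
Step 3 — Numerator jωL = j·4.034; denominator R + jωL = 469 + j4.034.
Step 4 — H = 7.397e-05 + j0.0086.
Step 5 — Magnitude: |H| = 0.008601 (-41.3 dB); phase: φ = 89.5°.

|H| = 0.008601 (-41.3 dB), φ = 89.5°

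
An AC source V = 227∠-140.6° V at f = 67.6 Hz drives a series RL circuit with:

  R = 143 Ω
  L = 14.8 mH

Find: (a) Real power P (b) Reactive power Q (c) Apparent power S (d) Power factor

Step 1 — Angular frequency: ω = 2π·f = 2π·67.6 = 424.7 rad/s.
Step 2 — Component impedances:
  R: Z = R = 143 Ω
  L: Z = jωL = j·424.7·0.0148 = 0 + j6.286 Ω
Step 3 — Series combination: Z_total = R + L = 143 + j6.286 Ω = 143.1∠2.5° Ω.
Step 4 — Source phasor: V = 227∠-140.6° V = -175.4 - j144.1 V.
Step 5 — Current: I = V / Z = -1.268 - j0.9518 A = 1.586∠-143.1° A.
Step 6 — Complex power: S = V·I* = 359.6 + j15.81 VA.
Step 7 — Real power: P = Re(S) = 359.6 W.
Step 8 — Reactive power: Q = Im(S) = 15.81 VAR.
Step 9 — Apparent power: |S| = 360 VA.
Step 10 — Power factor: PF = P/|S| = 0.999 (lagging).

(a) P = 359.6 W  (b) Q = 15.81 VAR  (c) S = 360 VA  (d) PF = 0.999 (lagging)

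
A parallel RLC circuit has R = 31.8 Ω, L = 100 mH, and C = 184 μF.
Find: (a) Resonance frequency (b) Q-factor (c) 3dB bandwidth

Step 1 — Resonance: ω₀ = 1/√(LC) = 1/√(0.1·0.000184) = 233.1 rad/s.
Step 2 — f₀ = ω₀/(2π) = 37.1 Hz.
Step 3 — Parallel Q: Q = R/(ω₀L) = 31.8/(233.1·0.1) = 1.364.
Step 4 — Bandwidth: Δω = ω₀/Q = 170.9 rad/s; BW = Δω/(2π) = 27.2 Hz.

(a) f₀ = 37.1 Hz  (b) Q = 1.364  (c) BW = 27.2 Hz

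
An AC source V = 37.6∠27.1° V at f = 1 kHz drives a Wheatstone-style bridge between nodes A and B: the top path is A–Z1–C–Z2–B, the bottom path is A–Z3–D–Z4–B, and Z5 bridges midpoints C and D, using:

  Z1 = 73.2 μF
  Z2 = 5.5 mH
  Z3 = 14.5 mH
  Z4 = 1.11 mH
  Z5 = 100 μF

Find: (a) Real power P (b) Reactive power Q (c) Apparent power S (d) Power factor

Step 1 — Angular frequency: ω = 2π·f = 2π·1000 = 6283 rad/s.
Step 2 — Component impedances:
  Z1: Z = 1/(jωC) = -j/(ω·C) = 0 - j2.174 Ω
  Z2: Z = jωL = j·6283·0.0055 = 0 + j34.56 Ω
  Z3: Z = jωL = j·6283·0.0145 = 0 + j91.11 Ω
  Z4: Z = jωL = j·6283·0.00111 = 0 + j6.974 Ω
  Z5: Z = 1/(jωC) = -j/(ω·C) = 0 - j1.592 Ω
Step 3 — Bridge requires nodal analysis (the Z5 bridge couples midpoints C and D, so the two paths cannot be reduced to a simple series/parallel combination). Setting node B to ground and injecting 1 A at node A, the 3-node admittance system at A, C, D solves to V_A = Z_AB = 0 + j2.339 Ω = 2.339∠90.0° Ω.
Step 4 — Source phasor: V = 37.6∠27.1° V = 33.47 + j17.13 V.
Step 5 — Current: I = V / Z = 7.324 - j14.31 A = 16.08∠-62.9° A.
Step 6 — Complex power: S = V·I* = 0 + j604.5 VA.
Step 7 — Real power: P = Re(S) = 0 W.
Step 8 — Reactive power: Q = Im(S) = 604.5 VAR.
Step 9 — Apparent power: |S| = 604.5 VA.
Step 10 — Power factor: PF = P/|S| = 0 (lagging).

(a) P = 0 W  (b) Q = 604.5 VAR  (c) S = 604.5 VA  (d) PF = 0 (lagging)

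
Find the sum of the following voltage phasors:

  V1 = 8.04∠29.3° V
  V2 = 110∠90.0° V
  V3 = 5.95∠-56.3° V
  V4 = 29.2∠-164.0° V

Step 1 — Convert each phasor to rectangular form:
  V1 = 8.04·(cos(29.3°) + j·sin(29.3°)) = 7.011 + j3.935 V
  V2 = 110·(cos(90.0°) + j·sin(90.0°)) = 0 + j110 V
  V3 = 5.95·(cos(-56.3°) + j·sin(-56.3°)) = 3.301 - j4.95 V
  V4 = 29.2·(cos(-164.0°) + j·sin(-164.0°)) = -28.07 - j8.049 V
Step 2 — Sum components: V_total = -17.76 + j100.9 V.
Step 3 — Convert to polar: |V_total| = 102.5 V, ∠V_total = 100.0°.

V_total = 102.5∠100.0° V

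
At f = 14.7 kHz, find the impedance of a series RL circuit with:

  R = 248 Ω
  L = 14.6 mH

Step 1 — Angular frequency: ω = 2π·f = 2π·1.47e+04 = 9.236e+04 rad/s.
Step 2 — Component impedances:
  R: Z = R = 248 Ω
  L: Z = jωL = j·9.236e+04·0.0146 = 0 + j1348 Ω
Step 3 — Series combination: Z_total = R + L = 248 + j1348 Ω = 1371∠79.6° Ω.

Z = 248 + j1348 Ω = 1371∠79.6° Ω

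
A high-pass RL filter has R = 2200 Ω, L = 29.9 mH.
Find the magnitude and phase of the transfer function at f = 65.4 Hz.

Step 1 — Angular frequency: ω = 2π·65.4 = 410.9 rad/s.
Step 2 — Transfer function: H(jω) = jωL/(R + jωL).
Step 3 — Numerator jωL = j·12.29; denominator R + jωL = 2200 + j12.29.
Step 4 — H = 3.119e-05 + j0.005585.
Step 5 — Magnitude: |H| = 0.005585 (-45.1 dB); phase: φ = 89.7°.

|H| = 0.005585 (-45.1 dB), φ = 89.7°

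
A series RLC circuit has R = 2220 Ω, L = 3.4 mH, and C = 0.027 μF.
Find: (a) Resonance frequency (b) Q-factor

Step 1 — Resonance condition Im(Z)=0 gives ω₀ = 1/√(LC).
Step 2 — ω₀ = 1/√(0.0034·2.7e-08) = 1.044e+05 rad/s.
Step 3 — f₀ = ω₀/(2π) = 1.661e+04 Hz.
Step 4 — Series Q: Q = ω₀L/R = 1.044e+05·0.0034/2220 = 0.1598.

(a) f₀ = 1.661e+04 Hz  (b) Q = 0.1598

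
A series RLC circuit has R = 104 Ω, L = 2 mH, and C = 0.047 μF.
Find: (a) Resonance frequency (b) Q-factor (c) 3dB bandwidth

Step 1 — Resonance: ω₀ = 1/√(LC) = 1/√(0.002·4.7e-08) = 1.031e+05 rad/s.
Step 2 — f₀ = ω₀/(2π) = 1.642e+04 Hz.
Step 3 — Series Q: Q = ω₀L/R = 1.031e+05·0.002/104 = 1.984.
Step 4 — Bandwidth: Δω = ω₀/Q = 5.2e+04 rad/s; BW = Δω/(2π) = 8276 Hz.

(a) f₀ = 1.642e+04 Hz  (b) Q = 1.984  (c) BW = 8276 Hz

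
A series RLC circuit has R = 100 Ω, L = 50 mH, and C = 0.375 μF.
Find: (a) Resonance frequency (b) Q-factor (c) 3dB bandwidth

Step 1 — Resonance: ω₀ = 1/√(LC) = 1/√(0.05·3.75e-07) = 7303 rad/s.
Step 2 — f₀ = ω₀/(2π) = 1162 Hz.
Step 3 — Series Q: Q = ω₀L/R = 7303·0.05/100 = 3.651.
Step 4 — Bandwidth: Δω = ω₀/Q = 2000 rad/s; BW = Δω/(2π) = 318.3 Hz.

(a) f₀ = 1162 Hz  (b) Q = 3.651  (c) BW = 318.3 Hz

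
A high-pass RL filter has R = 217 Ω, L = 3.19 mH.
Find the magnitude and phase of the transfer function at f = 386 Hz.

Step 1 — Angular frequency: ω = 2π·386 = 2425 rad/s.
Step 2 — Transfer function: H(jω) = jωL/(R + jωL).
Step 3 — Numerator jωL = j·7.737; denominator R + jωL = 217 + j7.737.
Step 4 — H = 0.00127 + j0.03561.
Step 5 — Magnitude: |H| = 0.03563 (-29.0 dB); phase: φ = 88.0°.

|H| = 0.03563 (-29.0 dB), φ = 88.0°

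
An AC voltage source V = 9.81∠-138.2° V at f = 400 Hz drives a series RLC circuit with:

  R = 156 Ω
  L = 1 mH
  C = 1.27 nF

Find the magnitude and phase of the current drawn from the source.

Step 1 — Angular frequency: ω = 2π·f = 2π·400 = 2513 rad/s.
Step 2 — Component impedances:
  R: Z = R = 156 Ω
  L: Z = jωL = j·2513·0.001 = 0 + j2.513 Ω
  C: Z = 1/(jωC) = -j/(ω·C) = 0 - j3.133e+05 Ω
Step 3 — Series combination: Z_total = R + L + C = 156 - j3.133e+05 Ω = 3.133e+05∠-90.0° Ω.
Step 4 — Source phasor: V = 9.81∠-138.2° V = -7.313 - j6.539 V.
Step 5 — Ohm's law: I = V / Z_total = (-7.313 - j6.539) / (156 - j3.133e+05) = 2.086e-05 - j2.335e-05 A.
Step 6 — Convert to polar: |I| = 3.131e-05 A, ∠I = -48.2°.

I = 3.131e-05∠-48.2° A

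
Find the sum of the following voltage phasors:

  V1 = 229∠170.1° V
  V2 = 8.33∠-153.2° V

Step 1 — Convert each phasor to rectangular form:
  V1 = 229·(cos(170.1°) + j·sin(170.1°)) = -225.6 + j39.37 V
  V2 = 8.33·(cos(-153.2°) + j·sin(-153.2°)) = -7.435 - j3.756 V
Step 2 — Sum components: V_total = -233 + j35.62 V.
Step 3 — Convert to polar: |V_total| = 235.7 V, ∠V_total = 171.3°.

V_total = 235.7∠171.3° V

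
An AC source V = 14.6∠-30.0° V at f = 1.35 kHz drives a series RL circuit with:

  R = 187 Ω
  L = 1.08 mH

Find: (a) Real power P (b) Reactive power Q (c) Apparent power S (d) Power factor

Step 1 — Angular frequency: ω = 2π·f = 2π·1350 = 8482 rad/s.
Step 2 — Component impedances:
  R: Z = R = 187 Ω
  L: Z = jωL = j·8482·0.00108 = 0 + j9.161 Ω
Step 3 — Series combination: Z_total = R + L = 187 + j9.161 Ω = 187.2∠2.8° Ω.
Step 4 — Source phasor: V = 14.6∠-30.0° V = 12.64 - j7.3 V.
Step 5 — Current: I = V / Z = 0.06555 - j0.04225 A = 0.07798∠-32.8° A.
Step 6 — Complex power: S = V·I* = 1.137 + j0.05571 VA.
Step 7 — Real power: P = Re(S) = 1.137 W.
Step 8 — Reactive power: Q = Im(S) = 0.05571 VAR.
Step 9 — Apparent power: |S| = 1.139 VA.
Step 10 — Power factor: PF = P/|S| = 0.9988 (lagging).

(a) P = 1.137 W  (b) Q = 0.05571 VAR  (c) S = 1.139 VA  (d) PF = 0.9988 (lagging)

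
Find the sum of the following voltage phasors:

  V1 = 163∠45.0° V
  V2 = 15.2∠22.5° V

Step 1 — Convert each phasor to rectangular form:
  V1 = 163·(cos(45.0°) + j·sin(45.0°)) = 115.3 + j115.3 V
  V2 = 15.2·(cos(22.5°) + j·sin(22.5°)) = 14.04 + j5.817 V
Step 2 — Sum components: V_total = 129.3 + j121.1 V.
Step 3 — Convert to polar: |V_total| = 177.1 V, ∠V_total = 43.1°.

V_total = 177.1∠43.1° V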